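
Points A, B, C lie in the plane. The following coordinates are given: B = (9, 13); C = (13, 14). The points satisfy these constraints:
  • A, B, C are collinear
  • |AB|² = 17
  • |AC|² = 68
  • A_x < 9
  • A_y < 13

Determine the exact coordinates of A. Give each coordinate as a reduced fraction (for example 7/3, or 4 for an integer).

1. A_x = 5  [[A, B, C are collinear ⇒ -1x+4y-43=0] ∩ [|A−(9, 13)|²=17]]
2. A_y = 12  [[A, B, C are collinear ⇒ -1x+4y-43=0] ∩ [|A−(9, 13)|²=17]]
   so A = (5, 12)

A = (5, 12)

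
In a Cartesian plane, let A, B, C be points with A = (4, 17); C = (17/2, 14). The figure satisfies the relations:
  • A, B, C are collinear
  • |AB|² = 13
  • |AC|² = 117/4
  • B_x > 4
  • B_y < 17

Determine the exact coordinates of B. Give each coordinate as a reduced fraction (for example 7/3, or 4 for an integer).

B = (7, 15)

1. B_x = 7  [[A, B, C are collinear ⇒ -3x-9/2y+177/2=0] ∩ [|B−(4, 17)|²=13]]
2. B_y = 15  [[A, B, C are collinear ⇒ -3x-9/2y+177/2=0] ∩ [|B−(4, 17)|²=13]]
   so B = (7, 15)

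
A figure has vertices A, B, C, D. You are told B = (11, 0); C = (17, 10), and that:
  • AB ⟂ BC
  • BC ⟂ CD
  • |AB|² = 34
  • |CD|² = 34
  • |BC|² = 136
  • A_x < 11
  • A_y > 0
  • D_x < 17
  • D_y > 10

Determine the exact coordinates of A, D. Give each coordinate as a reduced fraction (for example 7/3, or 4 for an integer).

A = (6, 3)
D = (12, 13)

1. A_x = 6  [[AB ⟂ BC ⇒ -6x-10y+66=0] ∩ [|A−(11, 0)|²=34]]
2. A_y = 3  [[AB ⟂ BC ⇒ -6x-10y+66=0] ∩ [|A−(11, 0)|²=34]]
   so A = (6, 3)
3. D_x = 12  [[BC ⟂ CD ⇒ 6x+10y-202=0] ∩ [|D−(17, 10)|²=34]]
4. D_y = 13  [[BC ⟂ CD ⇒ 6x+10y-202=0] ∩ [|D−(17, 10)|²=34]]
   so D = (12, 13)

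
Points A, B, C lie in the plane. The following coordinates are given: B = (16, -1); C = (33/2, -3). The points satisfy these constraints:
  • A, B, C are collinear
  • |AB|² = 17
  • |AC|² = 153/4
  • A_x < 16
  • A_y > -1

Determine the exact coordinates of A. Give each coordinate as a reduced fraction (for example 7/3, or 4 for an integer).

1. A_x = 15  [[A, B, C are collinear ⇒ 2x+1/2y-63/2=0] ∩ [|A−(16, -1)|²=17]]
2. A_y = 3  [[A, B, C are collinear ⇒ 2x+1/2y-63/2=0] ∩ [|A−(16, -1)|²=17]]
   so A = (15, 3)

A = (15, 3)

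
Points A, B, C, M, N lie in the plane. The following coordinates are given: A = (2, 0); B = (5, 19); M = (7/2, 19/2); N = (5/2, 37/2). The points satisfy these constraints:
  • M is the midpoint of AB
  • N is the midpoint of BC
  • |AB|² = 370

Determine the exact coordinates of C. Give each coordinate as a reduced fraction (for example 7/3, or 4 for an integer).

1. C_x = 0  [C = 2·N−B = 2·(5/2, 37/2)−(5, 19)]
2. C_y = 18  [C = 2·N−B = 2·(5/2, 37/2)−(5, 19)]
   so C = (0, 18)

C = (0, 18)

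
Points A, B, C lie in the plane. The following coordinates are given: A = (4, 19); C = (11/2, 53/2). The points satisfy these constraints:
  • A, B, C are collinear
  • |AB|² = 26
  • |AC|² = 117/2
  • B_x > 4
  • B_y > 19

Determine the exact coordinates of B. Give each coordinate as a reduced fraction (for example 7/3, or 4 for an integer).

1. B_x = 5  [[A, B, C are collinear ⇒ 15/2x-3/2y-3/2=0] ∩ [|B−(4, 19)|²=26]]
2. B_y = 24  [[A, B, C are collinear ⇒ 15/2x-3/2y-3/2=0] ∩ [|B−(4, 19)|²=26]]
   so B = (5, 24)

B = (5, 24)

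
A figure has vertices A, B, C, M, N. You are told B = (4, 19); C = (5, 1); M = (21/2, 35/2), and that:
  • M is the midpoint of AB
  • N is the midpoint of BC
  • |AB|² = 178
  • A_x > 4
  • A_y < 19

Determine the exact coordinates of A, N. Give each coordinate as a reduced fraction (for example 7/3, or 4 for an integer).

A = (17, 16)
N = (9/2, 10)

1. A_x = 17  [A = 2·M−B = 2·(21/2, 35/2)−(4, 19)]
2. A_y = 16  [A = 2·M−B = 2·(21/2, 35/2)−(4, 19)]
   so A = (17, 16)
3. N_x = 9/2  [2·N = B+C = (4, 19)+(5, 1)]
4. N_y = 10  [2·N = B+C = (4, 19)+(5, 1)]
   so N = (9/2, 10)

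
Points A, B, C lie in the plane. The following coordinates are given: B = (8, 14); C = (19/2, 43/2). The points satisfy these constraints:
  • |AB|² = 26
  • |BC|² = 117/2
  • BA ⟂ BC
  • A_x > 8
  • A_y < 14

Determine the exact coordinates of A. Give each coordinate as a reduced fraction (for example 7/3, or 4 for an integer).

A = (13, 13)

1. A_x = 13  [[BA ⟂ BC ⇒ 3/2x+15/2y-117=0] ∩ [|A−(8, 14)|²=26]]
2. A_y = 13  [[BA ⟂ BC ⇒ 3/2x+15/2y-117=0] ∩ [|A−(8, 14)|²=26]]
   so A = (13, 13)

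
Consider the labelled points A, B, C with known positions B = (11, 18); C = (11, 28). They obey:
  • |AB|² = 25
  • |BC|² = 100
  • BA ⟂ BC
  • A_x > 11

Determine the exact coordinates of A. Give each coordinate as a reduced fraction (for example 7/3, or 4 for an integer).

1. A_x = 16  [[BA ⟂ BC ⇒ 10y-180=0] ∩ [|A−(11, 18)|²=25]]
2. A_y = 18  [[BA ⟂ BC ⇒ 10y-180=0] ∩ [|A−(11, 18)|²=25]]
   so A = (16, 18)

A = (16, 18)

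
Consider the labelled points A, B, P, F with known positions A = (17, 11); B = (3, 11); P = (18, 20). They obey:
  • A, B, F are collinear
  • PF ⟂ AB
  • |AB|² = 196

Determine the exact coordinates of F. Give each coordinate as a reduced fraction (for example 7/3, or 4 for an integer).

F = (18, 11)

1. F_x = 18  [[A, B, F are collinear ⇒ -14y+154=0] ∩ [PF ⟂ AB ⇒ -14x+252=0]]
2. F_y = 11  [[A, B, F are collinear ⇒ -14y+154=0] ∩ [PF ⟂ AB ⇒ -14x+252=0]]
   so F = (18, 11)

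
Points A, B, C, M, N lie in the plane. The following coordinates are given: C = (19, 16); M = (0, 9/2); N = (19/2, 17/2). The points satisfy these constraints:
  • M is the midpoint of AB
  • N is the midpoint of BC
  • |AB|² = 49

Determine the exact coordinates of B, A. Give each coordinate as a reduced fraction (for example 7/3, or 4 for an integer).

1. B_x = 0  [B = 2·N−C = 2·(19/2, 17/2)−(19, 16)]
2. B_y = 1  [B = 2·N−C = 2·(19/2, 17/2)−(19, 16)]
   so B = (0, 1)
3. A_x = 0  [A = 2·M−B = 2·(0, 9/2)−(0, 1)]
4. A_y = 8  [A = 2·M−B = 2·(0, 9/2)−(0, 1)]
   so A = (0, 8)

B = (0, 1)
A = (0, 8)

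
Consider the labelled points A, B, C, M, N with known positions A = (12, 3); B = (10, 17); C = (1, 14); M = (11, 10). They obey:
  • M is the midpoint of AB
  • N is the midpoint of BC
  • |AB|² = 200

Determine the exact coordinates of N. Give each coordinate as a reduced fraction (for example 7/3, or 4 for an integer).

1. N_x = 11/2  [2·N = B+C = (10, 17)+(1, 14)]
2. N_y = 31/2  [2·N = B+C = (10, 17)+(1, 14)]
   so N = (11/2, 31/2)

N = (11/2, 31/2)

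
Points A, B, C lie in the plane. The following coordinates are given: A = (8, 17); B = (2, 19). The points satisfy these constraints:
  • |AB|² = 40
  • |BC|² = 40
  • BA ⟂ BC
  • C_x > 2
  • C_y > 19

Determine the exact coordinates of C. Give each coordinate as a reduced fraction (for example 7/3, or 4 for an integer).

C = (4, 25)

1. C_x = 4  [[BA ⟂ BC ⇒ 6x-2y+26=0] ∩ [|C−(2, 19)|²=40]]
2. C_y = 25  [[BA ⟂ BC ⇒ 6x-2y+26=0] ∩ [|C−(2, 19)|²=40]]
   so C = (4, 25)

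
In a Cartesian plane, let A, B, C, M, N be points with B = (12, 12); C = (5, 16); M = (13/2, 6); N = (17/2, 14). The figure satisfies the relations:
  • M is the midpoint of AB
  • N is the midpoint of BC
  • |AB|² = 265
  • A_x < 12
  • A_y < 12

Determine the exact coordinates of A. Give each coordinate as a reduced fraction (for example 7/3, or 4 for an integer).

A = (1, 0)

1. A_x = 1  [A = 2·M−B = 2·(13/2, 6)−(12, 12)]
2. A_y = 0  [A = 2·M−B = 2·(13/2, 6)−(12, 12)]
   so A = (1, 0)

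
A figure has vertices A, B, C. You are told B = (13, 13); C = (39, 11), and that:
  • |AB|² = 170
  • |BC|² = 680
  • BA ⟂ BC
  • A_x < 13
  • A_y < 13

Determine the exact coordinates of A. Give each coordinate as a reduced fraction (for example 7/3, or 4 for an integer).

1. A_x = 12  [[BA ⟂ BC ⇒ 26x-2y-312=0] ∩ [|A−(13, 13)|²=170]]
2. A_y = 0  [[BA ⟂ BC ⇒ 26x-2y-312=0] ∩ [|A−(13, 13)|²=170]]
   so A = (12, 0)

A = (12, 0)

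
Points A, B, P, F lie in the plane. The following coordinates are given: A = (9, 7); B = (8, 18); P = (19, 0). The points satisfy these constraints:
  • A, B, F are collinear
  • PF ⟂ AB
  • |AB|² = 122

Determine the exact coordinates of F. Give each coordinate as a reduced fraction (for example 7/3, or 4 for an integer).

1. F_x = 1185/122  [[A, B, F are collinear ⇒ -11x-1y+106=0] ∩ [PF ⟂ AB ⇒ -1x+11y+19=0]]
2. F_y = -103/122  [[A, B, F are collinear ⇒ -11x-1y+106=0] ∩ [PF ⟂ AB ⇒ -1x+11y+19=0]]
   so F = (1185/122, -103/122)

F = (1185/122, -103/122)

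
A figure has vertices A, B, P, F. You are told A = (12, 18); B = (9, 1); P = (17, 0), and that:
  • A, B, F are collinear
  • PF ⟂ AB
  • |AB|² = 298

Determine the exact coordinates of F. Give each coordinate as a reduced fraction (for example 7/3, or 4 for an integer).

F = (2703/298, 417/298)

1. F_x = 2703/298  [[A, B, F are collinear ⇒ 17x-3y-150=0] ∩ [PF ⟂ AB ⇒ -3x-17y+51=0]]
2. F_y = 417/298  [[A, B, F are collinear ⇒ 17x-3y-150=0] ∩ [PF ⟂ AB ⇒ -3x-17y+51=0]]
   so F = (2703/298, 417/298)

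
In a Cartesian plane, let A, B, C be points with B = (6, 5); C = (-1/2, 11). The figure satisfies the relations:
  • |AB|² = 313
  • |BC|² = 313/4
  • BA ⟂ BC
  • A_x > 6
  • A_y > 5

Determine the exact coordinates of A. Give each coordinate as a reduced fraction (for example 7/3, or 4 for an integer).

A = (18, 18)

1. A_x = 18  [[BA ⟂ BC ⇒ -13/2x+6y+9=0] ∩ [|A−(6, 5)|²=313]]
2. A_y = 18  [[BA ⟂ BC ⇒ -13/2x+6y+9=0] ∩ [|A−(6, 5)|²=313]]
   so A = (18, 18)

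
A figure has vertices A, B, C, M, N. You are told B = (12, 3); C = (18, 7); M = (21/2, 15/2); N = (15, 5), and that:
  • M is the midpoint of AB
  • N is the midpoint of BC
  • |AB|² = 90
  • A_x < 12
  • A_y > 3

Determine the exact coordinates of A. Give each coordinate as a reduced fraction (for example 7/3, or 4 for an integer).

1. A_x = 9  [A = 2·M−B = 2·(21/2, 15/2)−(12, 3)]
2. A_y = 12  [A = 2·M−B = 2·(21/2, 15/2)−(12, 3)]
   so A = (9, 12)

A = (9, 12)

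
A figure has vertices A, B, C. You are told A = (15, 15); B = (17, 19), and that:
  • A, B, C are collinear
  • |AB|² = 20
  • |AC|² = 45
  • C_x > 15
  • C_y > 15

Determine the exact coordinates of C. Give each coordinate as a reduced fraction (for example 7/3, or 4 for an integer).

1. C_x = 18  [[A, B, C are collinear ⇒ -4x+2y+30=0] ∩ [|C−(15, 15)|²=45]]
2. C_y = 21  [[A, B, C are collinear ⇒ -4x+2y+30=0] ∩ [|C−(15, 15)|²=45]]
   so C = (18, 21)

C = (18, 21)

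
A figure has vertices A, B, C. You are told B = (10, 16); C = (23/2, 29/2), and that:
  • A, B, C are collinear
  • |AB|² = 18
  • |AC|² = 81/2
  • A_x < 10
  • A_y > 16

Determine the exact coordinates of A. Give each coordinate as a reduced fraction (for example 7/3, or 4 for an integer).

1. A_x = 7  [[A, B, C are collinear ⇒ 3/2x+3/2y-39=0] ∩ [|A−(10, 16)|²=18]]
2. A_y = 19  [[A, B, C are collinear ⇒ 3/2x+3/2y-39=0] ∩ [|A−(10, 16)|²=18]]
   so A = (7, 19)

A = (7, 19)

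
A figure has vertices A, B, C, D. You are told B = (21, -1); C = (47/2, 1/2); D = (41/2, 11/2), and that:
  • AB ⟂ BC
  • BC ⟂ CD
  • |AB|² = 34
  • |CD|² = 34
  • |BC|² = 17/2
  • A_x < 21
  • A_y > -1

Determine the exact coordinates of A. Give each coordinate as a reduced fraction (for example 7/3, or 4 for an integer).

A = (18, 4)

1. A_x = 18  [[AB ⟂ BC ⇒ -5/2x-3/2y+51=0] ∩ [|A−(21, -1)|²=34]]
2. A_y = 4  [[AB ⟂ BC ⇒ -5/2x-3/2y+51=0] ∩ [|A−(21, -1)|²=34]]
   so A = (18, 4)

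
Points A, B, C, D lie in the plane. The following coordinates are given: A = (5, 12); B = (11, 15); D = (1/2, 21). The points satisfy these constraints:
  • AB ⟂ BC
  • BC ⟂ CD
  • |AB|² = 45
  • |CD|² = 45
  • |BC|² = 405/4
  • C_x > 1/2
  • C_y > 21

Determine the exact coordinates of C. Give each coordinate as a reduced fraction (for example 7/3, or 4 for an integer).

C = (13/2, 24)

1. C_x = 13/2  [[AB ⟂ BC ⇒ 6x+3y-111=0] ∩ [|C−(1/2, 21)|²=45]]
2. C_y = 24  [[AB ⟂ BC ⇒ 6x+3y-111=0] ∩ [|C−(1/2, 21)|²=45]]
   so C = (13/2, 24)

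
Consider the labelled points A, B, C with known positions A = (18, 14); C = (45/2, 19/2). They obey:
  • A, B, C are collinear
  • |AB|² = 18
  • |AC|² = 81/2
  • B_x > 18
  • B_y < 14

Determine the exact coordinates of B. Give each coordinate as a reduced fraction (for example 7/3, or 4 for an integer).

1. B_x = 21  [[A, B, C are collinear ⇒ -9/2x-9/2y+144=0] ∩ [|B−(18, 14)|²=18]]
2. B_y = 11  [[A, B, C are collinear ⇒ -9/2x-9/2y+144=0] ∩ [|B−(18, 14)|²=18]]
   so B = (21, 11)

B = (21, 11)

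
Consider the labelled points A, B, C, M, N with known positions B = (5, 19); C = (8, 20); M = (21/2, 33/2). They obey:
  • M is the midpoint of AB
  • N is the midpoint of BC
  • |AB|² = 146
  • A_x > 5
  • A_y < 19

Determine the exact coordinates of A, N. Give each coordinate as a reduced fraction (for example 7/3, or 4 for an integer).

1. A_x = 16  [A = 2·M−B = 2·(21/2, 33/2)−(5, 19)]
2. A_y = 14  [A = 2·M−B = 2·(21/2, 33/2)−(5, 19)]
   so A = (16, 14)
3. N_x = 13/2  [2·N = B+C = (5, 19)+(8, 20)]
4. N_y = 39/2  [2·N = B+C = (5, 19)+(8, 20)]
   so N = (13/2, 39/2)

A = (16, 14)
N = (13/2, 39/2)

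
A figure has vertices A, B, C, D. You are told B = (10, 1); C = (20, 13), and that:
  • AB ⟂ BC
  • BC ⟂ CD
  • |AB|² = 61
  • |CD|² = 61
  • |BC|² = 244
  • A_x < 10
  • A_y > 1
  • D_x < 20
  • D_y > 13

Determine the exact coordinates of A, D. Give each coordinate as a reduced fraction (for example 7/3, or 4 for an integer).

1. A_x = 4  [[AB ⟂ BC ⇒ -10x-12y+112=0] ∩ [|A−(10, 1)|²=61]]
2. A_y = 6  [[AB ⟂ BC ⇒ -10x-12y+112=0] ∩ [|A−(10, 1)|²=61]]
   so A = (4, 6)
3. D_x = 14  [[BC ⟂ CD ⇒ 10x+12y-356=0] ∩ [|D−(20, 13)|²=61]]
4. D_y = 18  [[BC ⟂ CD ⇒ 10x+12y-356=0] ∩ [|D−(20, 13)|²=61]]
   so D = (14, 18)

A = (4, 6)
D = (14, 18)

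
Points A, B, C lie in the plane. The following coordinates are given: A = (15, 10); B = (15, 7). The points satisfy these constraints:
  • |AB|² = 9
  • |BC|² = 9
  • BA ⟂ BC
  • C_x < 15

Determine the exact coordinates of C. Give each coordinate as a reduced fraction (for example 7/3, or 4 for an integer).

C = (12, 7)

1. C_x = 12  [[BA ⟂ BC ⇒ 3y-21=0] ∩ [|C−(15, 7)|²=9]]
2. C_y = 7  [[BA ⟂ BC ⇒ 3y-21=0] ∩ [|C−(15, 7)|²=9]]
   so C = (12, 7)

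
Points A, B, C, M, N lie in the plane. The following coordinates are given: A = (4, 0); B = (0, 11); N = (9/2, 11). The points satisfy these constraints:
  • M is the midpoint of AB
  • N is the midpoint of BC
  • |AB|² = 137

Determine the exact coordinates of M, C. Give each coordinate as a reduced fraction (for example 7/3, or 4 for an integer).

M = (2, 11/2)
C = (9, 11)

1. M_x = 2  [2·M = A+B = (4, 0)+(0, 11)]
2. M_y = 11/2  [2·M = A+B = (4, 0)+(0, 11)]
   so M = (2, 11/2)
3. C_x = 9  [C = 2·N−B = 2·(9/2, 11)−(0, 11)]
4. C_y = 11  [C = 2·N−B = 2·(9/2, 11)−(0, 11)]
   so C = (9, 11)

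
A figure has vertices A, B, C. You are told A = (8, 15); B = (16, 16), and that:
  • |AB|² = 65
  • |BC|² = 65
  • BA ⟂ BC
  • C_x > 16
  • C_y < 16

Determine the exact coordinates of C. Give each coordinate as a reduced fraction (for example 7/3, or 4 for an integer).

C = (17, 8)

1. C_x = 17  [[BA ⟂ BC ⇒ -8x-1y+144=0] ∩ [|C−(16, 16)|²=65]]
2. C_y = 8  [[BA ⟂ BC ⇒ -8x-1y+144=0] ∩ [|C−(16, 16)|²=65]]
   so C = (17, 8)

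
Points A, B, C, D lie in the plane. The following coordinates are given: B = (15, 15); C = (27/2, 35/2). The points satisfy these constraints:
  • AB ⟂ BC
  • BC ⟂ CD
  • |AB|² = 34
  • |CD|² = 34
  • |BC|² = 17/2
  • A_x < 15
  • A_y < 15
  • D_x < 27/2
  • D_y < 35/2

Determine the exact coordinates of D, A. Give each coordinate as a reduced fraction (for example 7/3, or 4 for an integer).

D = (17/2, 29/2)
A = (10, 12)

1. D_x = 17/2  [[BC ⟂ CD ⇒ -3/2x+5/2y-47/2=0] ∩ [|D−(27/2, 35/2)|²=34]]
2. D_y = 29/2  [[BC ⟂ CD ⇒ -3/2x+5/2y-47/2=0] ∩ [|D−(27/2, 35/2)|²=34]]
   so D = (17/2, 29/2)
3. A_x = 10  [[AB ⟂ BC ⇒ 3/2x-5/2y+15=0] ∩ [|A−(15, 15)|²=34]]
4. A_y = 12  [[AB ⟂ BC ⇒ 3/2x-5/2y+15=0] ∩ [|A−(15, 15)|²=34]]
   so A = (10, 12)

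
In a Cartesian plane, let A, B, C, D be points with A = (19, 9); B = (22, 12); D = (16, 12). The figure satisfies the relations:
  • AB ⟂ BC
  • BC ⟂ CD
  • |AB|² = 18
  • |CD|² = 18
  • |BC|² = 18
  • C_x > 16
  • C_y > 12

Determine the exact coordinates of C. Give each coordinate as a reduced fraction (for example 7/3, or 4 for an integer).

C = (19, 15)

1. C_x = 19  [[AB ⟂ BC ⇒ 3x+3y-102=0] ∩ [|C−(16, 12)|²=18]]
2. C_y = 15  [[AB ⟂ BC ⇒ 3x+3y-102=0] ∩ [|C−(16, 12)|²=18]]
   so C = (19, 15)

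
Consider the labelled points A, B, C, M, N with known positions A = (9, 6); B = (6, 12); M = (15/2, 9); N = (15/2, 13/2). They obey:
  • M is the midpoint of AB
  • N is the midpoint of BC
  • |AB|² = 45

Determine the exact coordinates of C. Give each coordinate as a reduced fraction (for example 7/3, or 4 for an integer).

1. C_x = 9  [C = 2·N−B = 2·(15/2, 13/2)−(6, 12)]
2. C_y = 1  [C = 2·N−B = 2·(15/2, 13/2)−(6, 12)]
   so C = (9, 1)

C = (9, 1)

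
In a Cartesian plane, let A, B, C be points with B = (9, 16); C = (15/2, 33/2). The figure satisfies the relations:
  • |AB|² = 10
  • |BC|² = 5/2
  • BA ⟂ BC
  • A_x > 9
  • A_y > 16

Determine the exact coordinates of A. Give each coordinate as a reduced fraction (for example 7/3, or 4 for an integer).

A = (10, 19)

1. A_x = 10  [[BA ⟂ BC ⇒ -3/2x+1/2y+11/2=0] ∩ [|A−(9, 16)|²=10]]
2. A_y = 19  [[BA ⟂ BC ⇒ -3/2x+1/2y+11/2=0] ∩ [|A−(9, 16)|²=10]]
   so A = (10, 19)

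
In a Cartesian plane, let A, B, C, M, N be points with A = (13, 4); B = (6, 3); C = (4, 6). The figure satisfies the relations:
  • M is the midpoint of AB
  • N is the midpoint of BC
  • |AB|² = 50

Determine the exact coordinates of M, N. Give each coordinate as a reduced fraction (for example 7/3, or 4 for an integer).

M = (19/2, 7/2)
N = (5, 9/2)

1. M_x = 19/2  [2·M = A+B = (13, 4)+(6, 3)]
2. M_y = 7/2  [2·M = A+B = (13, 4)+(6, 3)]
   so M = (19/2, 7/2)
3. N_x = 5  [2·N = B+C = (6, 3)+(4, 6)]
4. N_y = 9/2  [2·N = B+C = (6, 3)+(4, 6)]
   so N = (5, 9/2)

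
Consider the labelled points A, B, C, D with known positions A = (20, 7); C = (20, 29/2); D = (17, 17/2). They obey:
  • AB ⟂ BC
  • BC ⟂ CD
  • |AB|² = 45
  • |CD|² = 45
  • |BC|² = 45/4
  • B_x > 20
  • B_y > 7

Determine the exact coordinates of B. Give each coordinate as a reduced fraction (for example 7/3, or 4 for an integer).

B = (23, 13)

1. B_x = 23  [[BC ⟂ CD ⇒ 3x+6y-147=0] ∩ [|B−(20, 7)|²=45]]
2. B_y = 13  [[BC ⟂ CD ⇒ 3x+6y-147=0] ∩ [|B−(20, 7)|²=45]]
   so B = (23, 13)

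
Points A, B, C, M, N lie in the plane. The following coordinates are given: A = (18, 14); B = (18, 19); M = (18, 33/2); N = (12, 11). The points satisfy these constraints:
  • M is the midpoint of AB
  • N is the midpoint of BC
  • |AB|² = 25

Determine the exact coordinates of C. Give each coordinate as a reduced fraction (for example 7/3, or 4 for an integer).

1. C_x = 6  [C = 2·N−B = 2·(12, 11)−(18, 19)]
2. C_y = 3  [C = 2·N−B = 2·(12, 11)−(18, 19)]
   so C = (6, 3)

C = (6, 3)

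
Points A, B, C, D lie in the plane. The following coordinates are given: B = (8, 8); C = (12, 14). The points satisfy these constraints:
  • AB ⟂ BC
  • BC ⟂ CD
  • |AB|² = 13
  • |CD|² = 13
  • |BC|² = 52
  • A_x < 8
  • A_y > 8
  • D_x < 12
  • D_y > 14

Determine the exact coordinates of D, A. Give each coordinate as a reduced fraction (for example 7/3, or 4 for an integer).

1. D_x = 9  [[BC ⟂ CD ⇒ 4x+6y-132=0] ∩ [|D−(12, 14)|²=13]]
2. D_y = 16  [[BC ⟂ CD ⇒ 4x+6y-132=0] ∩ [|D−(12, 14)|²=13]]
   so D = (9, 16)
3. A_x = 5  [[AB ⟂ BC ⇒ -4x-6y+80=0] ∩ [|A−(8, 8)|²=13]]
4. A_y = 10  [[AB ⟂ BC ⇒ -4x-6y+80=0] ∩ [|A−(8, 8)|²=13]]
   so A = (5, 10)

D = (9, 16)
A = (5, 10)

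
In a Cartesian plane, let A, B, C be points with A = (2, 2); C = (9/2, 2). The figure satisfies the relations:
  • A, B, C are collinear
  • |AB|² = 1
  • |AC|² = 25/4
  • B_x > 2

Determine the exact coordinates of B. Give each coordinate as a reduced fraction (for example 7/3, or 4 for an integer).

1. B_x = 3  [[A, B, C are collinear ⇒ -5/2y+5=0] ∩ [|B−(2, 2)|²=1]]
2. B_y = 2  [[A, B, C are collinear ⇒ -5/2y+5=0] ∩ [|B−(2, 2)|²=1]]
   so B = (3, 2)

B = (3, 2)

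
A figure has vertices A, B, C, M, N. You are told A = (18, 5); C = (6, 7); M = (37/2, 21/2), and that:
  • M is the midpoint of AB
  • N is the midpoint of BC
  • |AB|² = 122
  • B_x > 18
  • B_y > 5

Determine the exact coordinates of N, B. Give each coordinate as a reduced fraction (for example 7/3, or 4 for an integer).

1. B_x = 19  [B = 2·M−A = 2·(37/2, 21/2)−(18, 5)]
2. B_y = 16  [B = 2·M−A = 2·(37/2, 21/2)−(18, 5)]
   so B = (19, 16)
3. N_x = 25/2  [2·N = B+C = (19, 16)+(6, 7)]
4. N_y = 23/2  [2·N = B+C = (19, 16)+(6, 7)]
   so N = (25/2, 23/2)

N = (25/2, 23/2)
B = (19, 16)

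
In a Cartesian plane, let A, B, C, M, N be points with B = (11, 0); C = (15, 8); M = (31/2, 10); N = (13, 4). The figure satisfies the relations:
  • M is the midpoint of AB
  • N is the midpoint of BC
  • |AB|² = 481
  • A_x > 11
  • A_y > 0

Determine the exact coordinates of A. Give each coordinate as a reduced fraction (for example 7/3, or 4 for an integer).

A = (20, 20)

1. A_x = 20  [A = 2·M−B = 2·(31/2, 10)−(11, 0)]
2. A_y = 20  [A = 2·M−B = 2·(31/2, 10)−(11, 0)]
   so A = (20, 20)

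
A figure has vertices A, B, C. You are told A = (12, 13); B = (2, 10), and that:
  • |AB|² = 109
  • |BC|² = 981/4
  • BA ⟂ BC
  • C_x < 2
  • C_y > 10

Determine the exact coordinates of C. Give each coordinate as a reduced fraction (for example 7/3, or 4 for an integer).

C = (-5/2, 25)

1. C_x = -5/2  [[BA ⟂ BC ⇒ 10x+3y-50=0] ∩ [|C−(2, 10)|²=981/4]]
2. C_y = 25  [[BA ⟂ BC ⇒ 10x+3y-50=0] ∩ [|C−(2, 10)|²=981/4]]
   so C = (-5/2, 25)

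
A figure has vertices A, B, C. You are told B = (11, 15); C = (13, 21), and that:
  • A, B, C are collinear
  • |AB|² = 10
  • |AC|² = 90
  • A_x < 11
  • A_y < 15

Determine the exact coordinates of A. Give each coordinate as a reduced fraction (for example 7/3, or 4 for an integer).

A = (10, 12)

1. A_x = 10  [[A, B, C are collinear ⇒ -6x+2y+36=0] ∩ [|A−(11, 15)|²=10]]
2. A_y = 12  [[A, B, C are collinear ⇒ -6x+2y+36=0] ∩ [|A−(11, 15)|²=10]]
   so A = (10, 12)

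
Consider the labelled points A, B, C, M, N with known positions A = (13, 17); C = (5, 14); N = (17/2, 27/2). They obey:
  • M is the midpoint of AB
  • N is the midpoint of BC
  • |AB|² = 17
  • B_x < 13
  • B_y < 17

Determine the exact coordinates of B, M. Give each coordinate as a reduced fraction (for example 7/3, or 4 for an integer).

B = (12, 13)
M = (25/2, 15)

1. B_x = 12  [B = 2·N−C = 2·(17/2, 27/2)−(5, 14)]
2. B_y = 13  [B = 2·N−C = 2·(17/2, 27/2)−(5, 14)]
   so B = (12, 13)
3. M_x = 25/2  [2·M = A+B = (13, 17)+(12, 13)]
4. M_y = 15  [2·M = A+B = (13, 17)+(12, 13)]
   so M = (25/2, 15)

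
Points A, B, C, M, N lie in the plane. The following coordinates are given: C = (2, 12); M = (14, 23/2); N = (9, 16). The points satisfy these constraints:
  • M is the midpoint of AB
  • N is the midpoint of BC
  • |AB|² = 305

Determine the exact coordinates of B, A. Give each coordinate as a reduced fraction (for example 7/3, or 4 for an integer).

1. B_x = 16  [B = 2·N−C = 2·(9, 16)−(2, 12)]
2. B_y = 20  [B = 2·N−C = 2·(9, 16)−(2, 12)]
   so B = (16, 20)
3. A_x = 12  [A = 2·M−B = 2·(14, 23/2)−(16, 20)]
4. A_y = 3  [A = 2·M−B = 2·(14, 23/2)−(16, 20)]
   so A = (12, 3)

B = (16, 20)
A = (12, 3)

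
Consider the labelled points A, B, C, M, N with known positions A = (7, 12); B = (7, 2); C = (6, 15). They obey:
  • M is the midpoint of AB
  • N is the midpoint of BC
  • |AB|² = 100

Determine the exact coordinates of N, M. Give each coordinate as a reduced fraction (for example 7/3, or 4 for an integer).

1. M_x = 7  [2·M = A+B = (7, 12)+(7, 2)]
2. M_y = 7  [2·M = A+B = (7, 12)+(7, 2)]
   so M = (7, 7)
3. N_x = 13/2  [2·N = B+C = (7, 2)+(6, 15)]
4. N_y = 17/2  [2·N = B+C = (7, 2)+(6, 15)]
   so N = (13/2, 17/2)

N = (13/2, 17/2)
M = (7, 7)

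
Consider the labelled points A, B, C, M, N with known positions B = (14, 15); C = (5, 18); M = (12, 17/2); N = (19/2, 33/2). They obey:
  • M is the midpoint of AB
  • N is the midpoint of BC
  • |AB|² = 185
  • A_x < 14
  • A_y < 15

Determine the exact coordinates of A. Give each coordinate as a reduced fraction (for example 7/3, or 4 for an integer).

1. A_x = 10  [A = 2·M−B = 2·(12, 17/2)−(14, 15)]
2. A_y = 2  [A = 2·M−B = 2·(12, 17/2)−(14, 15)]
   so A = (10, 2)

A = (10, 2)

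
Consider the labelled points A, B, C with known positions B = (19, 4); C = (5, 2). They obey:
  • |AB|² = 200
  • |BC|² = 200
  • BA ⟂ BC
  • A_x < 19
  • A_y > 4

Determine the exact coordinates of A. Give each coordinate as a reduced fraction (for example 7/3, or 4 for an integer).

A = (17, 18)

1. A_x = 17  [[BA ⟂ BC ⇒ -14x-2y+274=0] ∩ [|A−(19, 4)|²=200]]
2. A_y = 18  [[BA ⟂ BC ⇒ -14x-2y+274=0] ∩ [|A−(19, 4)|²=200]]
   so A = (17, 18)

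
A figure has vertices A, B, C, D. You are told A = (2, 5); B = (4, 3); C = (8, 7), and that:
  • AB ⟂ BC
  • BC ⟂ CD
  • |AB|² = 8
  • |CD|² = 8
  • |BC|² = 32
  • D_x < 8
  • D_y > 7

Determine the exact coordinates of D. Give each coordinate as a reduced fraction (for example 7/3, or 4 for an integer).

D = (6, 9)

1. D_x = 6  [[BC ⟂ CD ⇒ 4x+4y-60=0] ∩ [|D−(8, 7)|²=8]]
2. D_y = 9  [[BC ⟂ CD ⇒ 4x+4y-60=0] ∩ [|D−(8, 7)|²=8]]
   so D = (6, 9)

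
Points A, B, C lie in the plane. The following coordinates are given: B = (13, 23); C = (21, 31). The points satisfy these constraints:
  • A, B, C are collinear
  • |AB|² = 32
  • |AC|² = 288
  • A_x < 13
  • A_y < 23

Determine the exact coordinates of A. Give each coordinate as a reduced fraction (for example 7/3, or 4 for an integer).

1. A_x = 9  [[A, B, C are collinear ⇒ -8x+8y-80=0] ∩ [|A−(13, 23)|²=32]]
2. A_y = 19  [[A, B, C are collinear ⇒ -8x+8y-80=0] ∩ [|A−(13, 23)|²=32]]
   so A = (9, 19)

A = (9, 19)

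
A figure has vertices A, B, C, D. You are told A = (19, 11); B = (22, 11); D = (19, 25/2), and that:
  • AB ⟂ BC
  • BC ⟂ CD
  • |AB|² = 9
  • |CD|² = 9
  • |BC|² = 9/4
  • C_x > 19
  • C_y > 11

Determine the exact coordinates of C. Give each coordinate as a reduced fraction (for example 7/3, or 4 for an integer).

1. C_x = 22  [[AB ⟂ BC ⇒ 3x-66=0] ∩ [|C−(19, 25/2)|²=9]]
2. C_y = 25/2  [[AB ⟂ BC ⇒ 3x-66=0] ∩ [|C−(19, 25/2)|²=9]]
   so C = (22, 25/2)

C = (22, 25/2)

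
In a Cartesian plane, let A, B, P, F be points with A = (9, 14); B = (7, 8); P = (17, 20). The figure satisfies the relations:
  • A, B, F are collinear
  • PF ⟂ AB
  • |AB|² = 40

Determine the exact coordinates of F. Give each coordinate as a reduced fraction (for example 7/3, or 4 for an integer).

F = (58/5, 109/5)

1. F_x = 58/5  [[A, B, F are collinear ⇒ 6x-2y-26=0] ∩ [PF ⟂ AB ⇒ -2x-6y+154=0]]
2. F_y = 109/5  [[A, B, F are collinear ⇒ 6x-2y-26=0] ∩ [PF ⟂ AB ⇒ -2x-6y+154=0]]
   so F = (58/5, 109/5)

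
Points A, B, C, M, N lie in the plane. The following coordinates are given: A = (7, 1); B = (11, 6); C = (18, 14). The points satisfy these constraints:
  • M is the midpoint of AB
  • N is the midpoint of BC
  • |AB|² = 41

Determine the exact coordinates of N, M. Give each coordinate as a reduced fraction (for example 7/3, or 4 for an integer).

N = (29/2, 10)
M = (9, 7/2)

1. M_x = 9  [2·M = A+B = (7, 1)+(11, 6)]
2. M_y = 7/2  [2·M = A+B = (7, 1)+(11, 6)]
   so M = (9, 7/2)
3. N_x = 29/2  [2·N = B+C = (11, 6)+(18, 14)]
4. N_y = 10  [2·N = B+C = (11, 6)+(18, 14)]
   so N = (29/2, 10)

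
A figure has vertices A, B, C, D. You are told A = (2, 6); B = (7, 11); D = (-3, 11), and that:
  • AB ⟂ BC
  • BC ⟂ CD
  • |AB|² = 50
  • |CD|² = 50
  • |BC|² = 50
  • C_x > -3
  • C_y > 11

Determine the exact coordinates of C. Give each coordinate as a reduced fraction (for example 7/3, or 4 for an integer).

C = (2, 16)

1. C_x = 2  [[AB ⟂ BC ⇒ 5x+5y-90=0] ∩ [|C−(-3, 11)|²=50]]
2. C_y = 16  [[AB ⟂ BC ⇒ 5x+5y-90=0] ∩ [|C−(-3, 11)|²=50]]
   so C = (2, 16)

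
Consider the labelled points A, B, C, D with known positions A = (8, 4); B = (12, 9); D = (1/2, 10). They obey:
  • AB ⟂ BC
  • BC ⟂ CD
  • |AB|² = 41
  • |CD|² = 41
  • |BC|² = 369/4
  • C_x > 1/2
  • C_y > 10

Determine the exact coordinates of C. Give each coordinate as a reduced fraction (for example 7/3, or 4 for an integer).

C = (9/2, 15)

1. C_x = 9/2  [[AB ⟂ BC ⇒ 4x+5y-93=0] ∩ [|C−(1/2, 10)|²=41]]
2. C_y = 15  [[AB ⟂ BC ⇒ 4x+5y-93=0] ∩ [|C−(1/2, 10)|²=41]]
   so C = (9/2, 15)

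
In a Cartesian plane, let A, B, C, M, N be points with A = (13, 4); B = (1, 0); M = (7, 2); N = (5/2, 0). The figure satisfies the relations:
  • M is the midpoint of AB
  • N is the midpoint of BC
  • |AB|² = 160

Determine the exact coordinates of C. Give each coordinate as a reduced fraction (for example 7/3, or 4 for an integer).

1. C_x = 4  [C = 2·N−B = 2·(5/2, 0)−(1, 0)]
2. C_y = 0  [C = 2·N−B = 2·(5/2, 0)−(1, 0)]
   so C = (4, 0)

C = (4, 0)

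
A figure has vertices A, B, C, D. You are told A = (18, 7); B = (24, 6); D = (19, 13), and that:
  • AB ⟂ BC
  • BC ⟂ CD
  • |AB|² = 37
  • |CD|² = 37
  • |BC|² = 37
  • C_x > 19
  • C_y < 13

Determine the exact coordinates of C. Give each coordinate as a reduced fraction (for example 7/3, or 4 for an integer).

1. C_x = 25  [[AB ⟂ BC ⇒ 6x-1y-138=0] ∩ [|C−(19, 13)|²=37]]
2. C_y = 12  [[AB ⟂ BC ⇒ 6x-1y-138=0] ∩ [|C−(19, 13)|²=37]]
   so C = (25, 12)

C = (25, 12)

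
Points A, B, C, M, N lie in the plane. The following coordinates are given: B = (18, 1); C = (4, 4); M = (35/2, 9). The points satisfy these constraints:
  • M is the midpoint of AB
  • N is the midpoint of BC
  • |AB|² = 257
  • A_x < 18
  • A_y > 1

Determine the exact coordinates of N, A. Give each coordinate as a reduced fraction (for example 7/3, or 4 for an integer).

N = (11, 5/2)
A = (17, 17)

1. A_x = 17  [A = 2·M−B = 2·(35/2, 9)−(18, 1)]
2. A_y = 17  [A = 2·M−B = 2·(35/2, 9)−(18, 1)]
   so A = (17, 17)
3. N_x = 11  [2·N = B+C = (18, 1)+(4, 4)]
4. N_y = 5/2  [2·N = B+C = (18, 1)+(4, 4)]
   so N = (11, 5/2)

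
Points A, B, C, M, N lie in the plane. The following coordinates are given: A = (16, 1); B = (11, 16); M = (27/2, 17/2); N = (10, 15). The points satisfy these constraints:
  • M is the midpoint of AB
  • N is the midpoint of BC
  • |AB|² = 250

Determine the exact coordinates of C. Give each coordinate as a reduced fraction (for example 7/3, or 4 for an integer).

1. C_x = 9  [C = 2·N−B = 2·(10, 15)−(11, 16)]
2. C_y = 14  [C = 2·N−B = 2·(10, 15)−(11, 16)]
   so C = (9, 14)

C = (9, 14)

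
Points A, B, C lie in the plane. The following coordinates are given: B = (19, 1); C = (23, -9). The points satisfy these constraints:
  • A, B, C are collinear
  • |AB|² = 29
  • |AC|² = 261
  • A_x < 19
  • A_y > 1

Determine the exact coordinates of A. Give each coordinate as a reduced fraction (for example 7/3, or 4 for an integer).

1. A_x = 17  [[A, B, C are collinear ⇒ 10x+4y-194=0] ∩ [|A−(19, 1)|²=29]]
2. A_y = 6  [[A, B, C are collinear ⇒ 10x+4y-194=0] ∩ [|A−(19, 1)|²=29]]
   so A = (17, 6)

A = (17, 6)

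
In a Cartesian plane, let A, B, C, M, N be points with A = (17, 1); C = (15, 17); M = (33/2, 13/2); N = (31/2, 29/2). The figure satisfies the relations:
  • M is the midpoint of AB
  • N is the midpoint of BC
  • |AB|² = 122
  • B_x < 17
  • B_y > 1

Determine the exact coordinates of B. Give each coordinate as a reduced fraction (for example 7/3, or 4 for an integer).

1. B_x = 16  [B = 2·M−A = 2·(33/2, 13/2)−(17, 1)]
2. B_y = 12  [B = 2·M−A = 2·(33/2, 13/2)−(17, 1)]
   so B = (16, 12)

B = (16, 12)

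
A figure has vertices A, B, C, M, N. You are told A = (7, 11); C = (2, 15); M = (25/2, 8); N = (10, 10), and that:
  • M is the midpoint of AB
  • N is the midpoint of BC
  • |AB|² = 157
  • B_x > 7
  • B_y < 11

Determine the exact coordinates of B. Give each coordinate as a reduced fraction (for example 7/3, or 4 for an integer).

B = (18, 5)

1. B_x = 18  [B = 2·M−A = 2·(25/2, 8)−(7, 11)]
2. B_y = 5  [B = 2·M−A = 2·(25/2, 8)−(7, 11)]
   so B = (18, 5)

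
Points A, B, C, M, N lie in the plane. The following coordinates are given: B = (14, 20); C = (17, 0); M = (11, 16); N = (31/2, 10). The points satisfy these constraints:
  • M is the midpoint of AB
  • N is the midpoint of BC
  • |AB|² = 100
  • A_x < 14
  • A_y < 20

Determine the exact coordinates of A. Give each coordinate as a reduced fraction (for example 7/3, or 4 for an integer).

1. A_x = 8  [A = 2·M−B = 2·(11, 16)−(14, 20)]
2. A_y = 12  [A = 2·M−B = 2·(11, 16)−(14, 20)]
   so A = (8, 12)

A = (8, 12)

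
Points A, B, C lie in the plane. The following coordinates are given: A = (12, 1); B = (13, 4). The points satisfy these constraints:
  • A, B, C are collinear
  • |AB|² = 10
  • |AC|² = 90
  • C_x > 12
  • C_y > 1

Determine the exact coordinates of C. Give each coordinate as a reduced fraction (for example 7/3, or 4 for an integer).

C = (15, 10)

1. C_x = 15  [[A, B, C are collinear ⇒ -3x+1y+35=0] ∩ [|C−(12, 1)|²=90]]
2. C_y = 10  [[A, B, C are collinear ⇒ -3x+1y+35=0] ∩ [|C−(12, 1)|²=90]]
   so C = (15, 10)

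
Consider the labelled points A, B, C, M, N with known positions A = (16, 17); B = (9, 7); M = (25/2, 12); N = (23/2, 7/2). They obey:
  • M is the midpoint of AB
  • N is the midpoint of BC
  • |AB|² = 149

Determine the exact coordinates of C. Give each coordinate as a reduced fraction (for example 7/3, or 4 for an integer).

1. C_x = 14  [C = 2·N−B = 2·(23/2, 7/2)−(9, 7)]
2. C_y = 0  [C = 2·N−B = 2·(23/2, 7/2)−(9, 7)]
   so C = (14, 0)

C = (14, 0)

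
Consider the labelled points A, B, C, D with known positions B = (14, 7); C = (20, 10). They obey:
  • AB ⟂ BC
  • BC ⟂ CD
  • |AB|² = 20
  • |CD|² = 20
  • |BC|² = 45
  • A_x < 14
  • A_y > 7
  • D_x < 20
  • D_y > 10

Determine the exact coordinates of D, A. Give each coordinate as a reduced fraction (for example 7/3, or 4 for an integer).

1. D_x = 18  [[BC ⟂ CD ⇒ 6x+3y-150=0] ∩ [|D−(20, 10)|²=20]]
2. D_y = 14  [[BC ⟂ CD ⇒ 6x+3y-150=0] ∩ [|D−(20, 10)|²=20]]
   so D = (18, 14)
3. A_x = 12  [[AB ⟂ BC ⇒ -6x-3y+105=0] ∩ [|A−(14, 7)|²=20]]
4. A_y = 11  [[AB ⟂ BC ⇒ -6x-3y+105=0] ∩ [|A−(14, 7)|²=20]]
   so A = (12, 11)

D = (18, 14)
A = (12, 11)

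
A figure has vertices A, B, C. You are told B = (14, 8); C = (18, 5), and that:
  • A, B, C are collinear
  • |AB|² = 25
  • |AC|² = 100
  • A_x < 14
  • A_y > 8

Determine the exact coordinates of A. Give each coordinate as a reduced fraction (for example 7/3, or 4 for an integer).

A = (10, 11)

1. A_x = 10  [[A, B, C are collinear ⇒ 3x+4y-74=0] ∩ [|A−(14, 8)|²=25]]
2. A_y = 11  [[A, B, C are collinear ⇒ 3x+4y-74=0] ∩ [|A−(14, 8)|²=25]]
   so A = (10, 11)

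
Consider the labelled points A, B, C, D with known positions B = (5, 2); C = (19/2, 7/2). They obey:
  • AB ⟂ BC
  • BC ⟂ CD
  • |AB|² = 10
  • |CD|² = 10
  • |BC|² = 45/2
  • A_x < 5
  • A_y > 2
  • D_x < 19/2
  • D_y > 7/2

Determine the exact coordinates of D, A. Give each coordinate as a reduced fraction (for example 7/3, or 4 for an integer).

1. D_x = 17/2  [[BC ⟂ CD ⇒ 9/2x+3/2y-48=0] ∩ [|D−(19/2, 7/2)|²=10]]
2. D_y = 13/2  [[BC ⟂ CD ⇒ 9/2x+3/2y-48=0] ∩ [|D−(19/2, 7/2)|²=10]]
   so D = (17/2, 13/2)
3. A_x = 4  [[AB ⟂ BC ⇒ -9/2x-3/2y+51/2=0] ∩ [|A−(5, 2)|²=10]]
4. A_y = 5  [[AB ⟂ BC ⇒ -9/2x-3/2y+51/2=0] ∩ [|A−(5, 2)|²=10]]
   so A = (4, 5)

D = (17/2, 13/2)
A = (4, 5)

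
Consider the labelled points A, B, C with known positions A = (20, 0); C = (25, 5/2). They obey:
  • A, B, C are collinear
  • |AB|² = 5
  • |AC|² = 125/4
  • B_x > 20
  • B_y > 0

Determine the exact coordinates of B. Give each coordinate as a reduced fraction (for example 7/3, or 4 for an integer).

1. B_x = 22  [[A, B, C are collinear ⇒ 5/2x-5y-50=0] ∩ [|B−(20, 0)|²=5]]
2. B_y = 1  [[A, B, C are collinear ⇒ 5/2x-5y-50=0] ∩ [|B−(20, 0)|²=5]]
   so B = (22, 1)

B = (22, 1)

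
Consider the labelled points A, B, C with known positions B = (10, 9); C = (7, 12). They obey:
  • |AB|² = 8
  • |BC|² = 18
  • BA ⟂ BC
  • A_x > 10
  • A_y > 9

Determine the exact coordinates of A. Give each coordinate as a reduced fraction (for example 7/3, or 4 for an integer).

1. A_x = 12  [[BA ⟂ BC ⇒ -3x+3y+3=0] ∩ [|A−(10, 9)|²=8]]
2. A_y = 11  [[BA ⟂ BC ⇒ -3x+3y+3=0] ∩ [|A−(10, 9)|²=8]]
   so A = (12, 11)

A = (12, 11)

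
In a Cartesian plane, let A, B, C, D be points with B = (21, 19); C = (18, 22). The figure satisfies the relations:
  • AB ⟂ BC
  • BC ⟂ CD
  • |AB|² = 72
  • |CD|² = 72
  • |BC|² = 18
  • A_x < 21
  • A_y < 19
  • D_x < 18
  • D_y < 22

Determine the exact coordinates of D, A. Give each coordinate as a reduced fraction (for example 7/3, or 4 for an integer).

1. D_x = 12  [[BC ⟂ CD ⇒ -3x+3y-12=0] ∩ [|D−(18, 22)|²=72]]
2. D_y = 16  [[BC ⟂ CD ⇒ -3x+3y-12=0] ∩ [|D−(18, 22)|²=72]]
   so D = (12, 16)
3. A_x = 15  [[AB ⟂ BC ⇒ 3x-3y-6=0] ∩ [|A−(21, 19)|²=72]]
4. A_y = 13  [[AB ⟂ BC ⇒ 3x-3y-6=0] ∩ [|A−(21, 19)|²=72]]
   so A = (15, 13)

D = (12, 16)
A = (15, 13)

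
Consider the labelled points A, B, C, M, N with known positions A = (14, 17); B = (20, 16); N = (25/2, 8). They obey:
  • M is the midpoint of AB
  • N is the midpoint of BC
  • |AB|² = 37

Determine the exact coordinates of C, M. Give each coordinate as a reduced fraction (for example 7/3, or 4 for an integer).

C = (5, 0)
M = (17, 33/2)

1. M_x = 17  [2·M = A+B = (14, 17)+(20, 16)]
2. M_y = 33/2  [2·M = A+B = (14, 17)+(20, 16)]
   so M = (17, 33/2)
3. C_x = 5  [C = 2·N−B = 2·(25/2, 8)−(20, 16)]
4. C_y = 0  [C = 2·N−B = 2·(25/2, 8)−(20, 16)]
   so C = (5, 0)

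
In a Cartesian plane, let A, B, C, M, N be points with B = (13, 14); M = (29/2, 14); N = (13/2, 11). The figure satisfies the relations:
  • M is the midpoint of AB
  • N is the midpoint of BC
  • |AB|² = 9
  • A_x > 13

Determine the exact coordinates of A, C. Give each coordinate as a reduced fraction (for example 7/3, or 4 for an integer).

1. A_x = 16  [A = 2·M−B = 2·(29/2, 14)−(13, 14)]
2. A_y = 14  [A = 2·M−B = 2·(29/2, 14)−(13, 14)]
   so A = (16, 14)
3. C_x = 0  [C = 2·N−B = 2·(13/2, 11)−(13, 14)]
4. C_y = 8  [C = 2·N−B = 2·(13/2, 11)−(13, 14)]
   so C = (0, 8)

A = (16, 14)
C = (0, 8)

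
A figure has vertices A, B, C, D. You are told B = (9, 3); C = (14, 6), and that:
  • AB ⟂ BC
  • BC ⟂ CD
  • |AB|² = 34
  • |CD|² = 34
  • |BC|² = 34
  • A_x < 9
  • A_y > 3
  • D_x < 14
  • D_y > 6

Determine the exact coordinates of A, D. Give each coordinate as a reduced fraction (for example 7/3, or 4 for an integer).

1. A_x = 6  [[AB ⟂ BC ⇒ -5x-3y+54=0] ∩ [|A−(9, 3)|²=34]]
2. A_y = 8  [[AB ⟂ BC ⇒ -5x-3y+54=0] ∩ [|A−(9, 3)|²=34]]
   so A = (6, 8)
3. D_x = 11  [[BC ⟂ CD ⇒ 5x+3y-88=0] ∩ [|D−(14, 6)|²=34]]
4. D_y = 11  [[BC ⟂ CD ⇒ 5x+3y-88=0] ∩ [|D−(14, 6)|²=34]]
   so D = (11, 11)

A = (6, 8)
D = (11, 11)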